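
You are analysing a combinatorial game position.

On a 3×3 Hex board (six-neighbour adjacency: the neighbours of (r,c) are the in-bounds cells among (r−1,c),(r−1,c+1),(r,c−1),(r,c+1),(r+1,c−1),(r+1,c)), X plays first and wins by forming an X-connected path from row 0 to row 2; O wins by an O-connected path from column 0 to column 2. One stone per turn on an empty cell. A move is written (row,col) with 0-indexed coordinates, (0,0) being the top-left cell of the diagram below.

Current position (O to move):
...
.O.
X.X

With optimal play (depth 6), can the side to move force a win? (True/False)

p1 O@[.../.O./X.X]: (0,0)[O../.O./X.X]+1* (0,1)[.O./.O./X.X]+1 (0,2)[..O/.O./X.X]-1 (1,0)[.../OO./X.X]+1 (1,2)[.../.OO/X.X]-1 (2,1)[.../.O./XOX]-1
p2 X@[O../.O./X.X]: (0,1)[OX./.O./X.X]-1* (0,2)[O.X/.O./X.X]-1 (1,0)[O../XO./X.X]-1 (1,2)[O../.OX/X.X]-1 (2,1)[O../.O./XXX]-1
p3 O@[OX./.O./X.X]: (0,2)[OXO/.O./X.X]-1 (1,0)[OX./OO./X.X]+1* (1,2)[OX./.OO/X.X]-1 (2,1)[OX./.O./XOX]-1
p4 X@[OX./OO./X.X]: (0,2)[OXX/OO./X.X]-1* (1,2)[OX./OOX/X.X]-1 (2,1)[OX./OO./XXX]-1
p5 O@[OXX/OO./X.X]: (1,2)[OXX/OOO/X.X]+1* (2,1)[OXX/OO./XOX]-1
p6 X@[OXX/OOO/X.X] terminal -1; root [.../.O./X.X] d6

O winning at [.../.O./X.X]: True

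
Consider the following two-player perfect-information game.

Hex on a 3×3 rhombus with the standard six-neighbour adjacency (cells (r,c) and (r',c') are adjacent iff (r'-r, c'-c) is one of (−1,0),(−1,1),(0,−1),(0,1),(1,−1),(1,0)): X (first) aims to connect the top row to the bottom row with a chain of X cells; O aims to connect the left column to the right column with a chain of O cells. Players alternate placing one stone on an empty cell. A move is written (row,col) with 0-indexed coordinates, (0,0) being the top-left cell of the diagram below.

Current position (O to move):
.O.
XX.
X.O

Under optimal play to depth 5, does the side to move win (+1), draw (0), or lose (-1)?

p1 O@[.O./XX./X.O]: (0,0)[OO./XX./X.O]-1* (0,2)[.OO/XX./X.O]-1 (1,2)[.O./XXO/X.O]-1 (2,1)[.O./XX./XOO]-1
p2 X@[OO./XX./X.O]: (0,2)[OOX/XX./X.O]+1* (1,2)[OO./XXX/X.O]-1 (2,1)[OO./XX./XXO]-1
p3 O@[OOX/XX./X.O] terminal -1; root [.O./XX./X.O] d5

value(.O./XX./X.O, O) = -1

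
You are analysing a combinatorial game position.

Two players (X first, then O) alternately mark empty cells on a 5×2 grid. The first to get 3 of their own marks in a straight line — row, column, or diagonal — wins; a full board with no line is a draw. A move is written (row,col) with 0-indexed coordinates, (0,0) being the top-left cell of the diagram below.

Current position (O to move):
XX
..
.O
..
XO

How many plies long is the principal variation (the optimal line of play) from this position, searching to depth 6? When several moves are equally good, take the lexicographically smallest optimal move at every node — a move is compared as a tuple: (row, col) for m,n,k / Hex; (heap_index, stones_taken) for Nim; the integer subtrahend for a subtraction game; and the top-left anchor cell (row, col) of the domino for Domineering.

p1 O@[XX/../.O/../XO]: (1,0)[XX/O./.O/../XO]+0 (1,1)[XX/.O/.O/../XO]+0 (2,0)[XX/../OO/../XO]+0 (3,0)[XX/../.O/O./XO]+0 (3,1)[XX/../.O/.O/XO]+1*
p2 X@[XX/../.O/.O/XO] terminal -1; root [XX/../.O/../XO] d6

PV length from [XX/../.O/../XO]: 1 ply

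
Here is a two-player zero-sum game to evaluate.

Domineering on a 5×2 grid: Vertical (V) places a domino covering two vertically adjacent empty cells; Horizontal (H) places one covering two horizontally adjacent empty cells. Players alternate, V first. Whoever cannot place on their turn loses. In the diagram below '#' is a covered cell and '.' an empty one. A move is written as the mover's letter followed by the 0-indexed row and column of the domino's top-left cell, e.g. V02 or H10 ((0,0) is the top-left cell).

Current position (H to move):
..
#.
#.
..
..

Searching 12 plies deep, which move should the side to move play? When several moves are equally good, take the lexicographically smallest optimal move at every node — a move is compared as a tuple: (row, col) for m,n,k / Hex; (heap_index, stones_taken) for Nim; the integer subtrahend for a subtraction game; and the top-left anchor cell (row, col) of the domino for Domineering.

H's best at [../#./#./../..]: H30

[../#./#./../..] H move#1: H00:-1/##/#./#./../.., H30:+1/../#./#./##/..*, H40:+1/../#./#./../##
[../#./#./##/..] V move#2: V01:-1/.#/##/#./##/..*, V11:-1/../##/##/##/..
[.#/##/#./##/..] H move#3: H40:+1/.#/##/#./##/##*
[.#/##/#./##/##] end (terminal -1, V#4); searched ../#./#./../.. to 12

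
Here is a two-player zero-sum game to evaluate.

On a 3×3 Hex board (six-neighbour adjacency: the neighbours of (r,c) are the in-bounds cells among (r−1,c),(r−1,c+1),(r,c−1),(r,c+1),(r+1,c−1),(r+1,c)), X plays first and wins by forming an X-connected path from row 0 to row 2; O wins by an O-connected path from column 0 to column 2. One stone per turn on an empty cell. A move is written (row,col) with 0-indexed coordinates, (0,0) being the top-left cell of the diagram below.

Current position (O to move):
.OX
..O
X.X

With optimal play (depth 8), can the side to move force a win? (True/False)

[.OX/..O/X.X] O move#1: (0,0):-1/OOX/..O/X.X, (1,0):-1/.OX/O.O/X.X, (1,1):+1/.OX/.OO/X.X*, (2,1):-1/.OX/..O/XOX
[.OX/.OO/X.X] X move#2: (0,0):-1/XOX/.OO/X.X*, (1,0):-1/.OX/XOO/X.X, (2,1):-1/.OX/.OO/XXX
[XOX/.OO/X.X] O move#3: (1,0):+1/XOX/OOO/X.X*, (2,1):-1/XOX/.OO/XOX
[XOX/OOO/X.X] end (terminal -1, X#4); searched .OX/..O/X.X to 8

O winning at [.OX/..O/X.X]: True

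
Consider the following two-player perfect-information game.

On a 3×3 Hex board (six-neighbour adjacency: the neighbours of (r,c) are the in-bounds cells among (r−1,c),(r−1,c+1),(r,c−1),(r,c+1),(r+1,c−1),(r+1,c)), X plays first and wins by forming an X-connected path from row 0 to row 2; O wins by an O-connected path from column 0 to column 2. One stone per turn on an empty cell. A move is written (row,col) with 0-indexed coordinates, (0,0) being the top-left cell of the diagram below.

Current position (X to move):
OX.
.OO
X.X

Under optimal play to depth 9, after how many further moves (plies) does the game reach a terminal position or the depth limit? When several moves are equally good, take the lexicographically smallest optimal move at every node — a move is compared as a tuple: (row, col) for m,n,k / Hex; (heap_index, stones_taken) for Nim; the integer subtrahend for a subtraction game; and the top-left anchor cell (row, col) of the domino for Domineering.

ply 1, X at OX./.OO/X.X | (0,2)=-1→OXX/.OO/X.X; (1,0)=+1→OX./XOO/X.X*; (2,1)=-1→OX./.OO/XXX
ply 2: OX./XOO/X.X is terminal -1 (O); from OX./.OO/X.X depth 9

PV length from [OX./.OO/X.X]: 1 ply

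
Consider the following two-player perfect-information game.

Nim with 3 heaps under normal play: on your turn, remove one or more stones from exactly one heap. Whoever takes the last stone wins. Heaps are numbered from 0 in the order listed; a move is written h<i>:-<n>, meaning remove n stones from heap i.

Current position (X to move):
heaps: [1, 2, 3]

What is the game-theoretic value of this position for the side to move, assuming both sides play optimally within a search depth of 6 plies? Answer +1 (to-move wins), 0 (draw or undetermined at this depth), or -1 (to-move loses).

value((1,2,3), X) = -1

ply 1, X at (1,2,3) | h0:-1=-1→(0,2,3)*; h1:-1=-1→(1,1,3); h1:-2=-1→(1,0,3); h2:-1=-1→(1,2,2); h2:-2=-1→(1,2,1); h2:-3=-1→(1,2,0)
ply 2, O at (0,2,3) | h1:-1=-1→(0,1,3); h1:-2=-1→(0,0,3); h2:-1=+1→(0,2,2)*; h2:-2=-1→(0,2,1); h2:-3=-1→(0,2,0)
ply 3, X at (0,2,2) | h1:-1=-1→(0,1,2)*; h1:-2=-1→(0,0,2); h2:-1=-1→(0,2,1); h2:-2=-1→(0,2,0)
ply 4, O at (0,1,2) | h1:-1=-1→(0,0,2); h2:-1=+1→(0,1,1)*; h2:-2=-1→(0,1,0)
ply 5, X at (0,1,1) | h1:-1=-1→(0,0,1)*; h2:-1=-1→(0,1,0)
ply 6, O at (0,0,1) | h2:-1=+1→(0,0,0)*
ply 7: (0,0,0) is terminal -1 (X); from (1,2,3) depth 6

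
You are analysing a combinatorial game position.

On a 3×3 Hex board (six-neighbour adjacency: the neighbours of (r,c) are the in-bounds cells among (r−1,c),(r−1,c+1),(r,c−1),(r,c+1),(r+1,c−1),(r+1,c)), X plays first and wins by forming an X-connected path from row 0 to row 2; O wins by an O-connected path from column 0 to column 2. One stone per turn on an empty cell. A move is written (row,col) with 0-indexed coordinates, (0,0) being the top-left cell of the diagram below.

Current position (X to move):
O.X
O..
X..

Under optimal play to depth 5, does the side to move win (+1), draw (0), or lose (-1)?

ply 1, X at O.X/O../X.. | (0,1)=+1→OXX/O../X..*; (1,1)=+1→O.X/OX./X..; (1,2)=+1→O.X/O.X/X..; (2,1)=+1→O.X/O../XX.; (2,2)=+1→O.X/O../X.X
ply 2, O at OXX/O../X.. | (1,1)=-1→OXX/OO./X..*; (1,2)=-1→OXX/O.O/X..; (2,1)=-1→OXX/O../XO.; (2,2)=-1→OXX/O../X.O
ply 3, X at OXX/OO./X.. | (1,2)=+1→OXX/OOX/X..*; (2,1)=-1→OXX/OO./XX.; (2,2)=-1→OXX/OO./X.X
ply 4, O at OXX/OOX/X.. | (2,1)=-1→OXX/OOX/XO.*; (2,2)=-1→OXX/OOX/X.O
ply 5, X at OXX/OOX/XO. | (2,2)=+1→OXX/OOX/XOX*
ply 6: OXX/OOX/XOX is terminal -1 (O); from O.X/O../X.. depth 5

value(O.X/O../X.., X) = +1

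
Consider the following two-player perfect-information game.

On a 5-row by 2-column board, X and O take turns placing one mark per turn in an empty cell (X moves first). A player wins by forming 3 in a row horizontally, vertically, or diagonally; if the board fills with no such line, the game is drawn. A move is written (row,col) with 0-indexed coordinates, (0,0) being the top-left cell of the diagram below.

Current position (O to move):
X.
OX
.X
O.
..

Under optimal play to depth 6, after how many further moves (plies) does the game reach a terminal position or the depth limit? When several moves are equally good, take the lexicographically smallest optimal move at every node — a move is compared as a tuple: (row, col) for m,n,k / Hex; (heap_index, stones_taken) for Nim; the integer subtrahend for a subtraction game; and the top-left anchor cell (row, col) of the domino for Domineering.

p1 O@[X./OX/.X/O./..]: (0,1)[XO/OX/.X/O./..]-1 (2,0)[X./OX/OX/O./..]+1* (3,1)[X./OX/.X/OO/..]-1 (4,0)[X./OX/.X/O./O.]-1 (4,1)[X./OX/.X/O./.O]-1
p2 X@[X./OX/OX/O./..] terminal -1; root [X./OX/.X/O./..] d6

PV length from [X./OX/.X/O./..]: 1 ply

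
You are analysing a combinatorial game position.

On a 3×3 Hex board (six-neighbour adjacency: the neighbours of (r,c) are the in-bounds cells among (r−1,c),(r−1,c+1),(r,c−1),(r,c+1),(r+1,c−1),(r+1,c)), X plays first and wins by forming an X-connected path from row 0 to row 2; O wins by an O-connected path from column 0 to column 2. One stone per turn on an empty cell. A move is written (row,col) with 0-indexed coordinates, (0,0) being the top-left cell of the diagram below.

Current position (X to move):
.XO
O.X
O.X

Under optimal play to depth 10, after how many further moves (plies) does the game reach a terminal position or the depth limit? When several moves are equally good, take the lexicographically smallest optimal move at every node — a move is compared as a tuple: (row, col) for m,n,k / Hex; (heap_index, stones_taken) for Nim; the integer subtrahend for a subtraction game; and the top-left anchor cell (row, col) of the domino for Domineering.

p1 X@[.XO/O.X/O.X]: (0,0)[XXO/O.X/O.X]-1 (1,1)[.XO/OXX/O.X]+1* (2,1)[.XO/O.X/OXX]-1
p2 O@[.XO/OXX/O.X] terminal -1; root [.XO/O.X/O.X] d10

PV length from [.XO/O.X/O.X]: 1 ply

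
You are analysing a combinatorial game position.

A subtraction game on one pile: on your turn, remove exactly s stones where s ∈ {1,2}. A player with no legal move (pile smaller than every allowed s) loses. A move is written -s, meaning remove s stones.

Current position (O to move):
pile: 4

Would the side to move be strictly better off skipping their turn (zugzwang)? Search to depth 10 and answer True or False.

zugzwang(4, O) = False

ply 1, O at 4 | -1=+1→3*; -2=-1→2
ply 2, X at 3 | -1=-1→2*; -2=-1→1
ply 3, O at 2 | -1=-1→1; -2=+1→0*
ply 4: 0 is terminal -1 (X); from 4 depth 10
suppose O passes — search the same position with X to move:
pass> ply 1, X at 4 | -1=+1→3*; -2=-1→2
pass> ply 2, O at 3 | -1=-1→2*; -2=-1→1
pass> ply 3, X at 2 | -1=-1→1; -2=+1→0*
pass> ply 4: 0 is terminal -1 (O); from 4 depth 10
for O: play +1, pass -1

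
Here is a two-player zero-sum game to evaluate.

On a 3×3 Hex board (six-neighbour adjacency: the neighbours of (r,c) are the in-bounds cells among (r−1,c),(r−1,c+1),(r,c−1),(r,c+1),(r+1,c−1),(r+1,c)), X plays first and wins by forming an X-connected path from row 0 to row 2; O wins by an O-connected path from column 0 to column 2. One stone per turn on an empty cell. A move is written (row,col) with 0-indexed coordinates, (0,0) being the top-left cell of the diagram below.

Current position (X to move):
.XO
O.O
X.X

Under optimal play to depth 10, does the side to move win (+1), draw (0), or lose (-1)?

value(.XO/O.O/X.X, X) = +1

p1 X@[.XO/O.O/X.X]: (0,0)[XXO/O.O/X.X]-1 (1,1)[.XO/OXO/X.X]+1* (2,1)[.XO/O.O/XXX]-1
p2 O@[.XO/OXO/X.X] terminal -1; root [.XO/O.O/X.X] d10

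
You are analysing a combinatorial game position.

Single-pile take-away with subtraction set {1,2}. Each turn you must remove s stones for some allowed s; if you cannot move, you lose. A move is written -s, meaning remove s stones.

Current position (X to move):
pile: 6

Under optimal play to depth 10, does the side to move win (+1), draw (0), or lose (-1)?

value(6, X) = -1

[6] X move#1: -1:-1/5*, -2:-1/4
[5] O move#2: -1:-1/4, -2:+1/3*
[3] X move#3: -1:-1/2*, -2:-1/1
[2] O move#4: -1:-1/1, -2:+1/0*
[0] end (terminal -1, X#5); searched 6 to 10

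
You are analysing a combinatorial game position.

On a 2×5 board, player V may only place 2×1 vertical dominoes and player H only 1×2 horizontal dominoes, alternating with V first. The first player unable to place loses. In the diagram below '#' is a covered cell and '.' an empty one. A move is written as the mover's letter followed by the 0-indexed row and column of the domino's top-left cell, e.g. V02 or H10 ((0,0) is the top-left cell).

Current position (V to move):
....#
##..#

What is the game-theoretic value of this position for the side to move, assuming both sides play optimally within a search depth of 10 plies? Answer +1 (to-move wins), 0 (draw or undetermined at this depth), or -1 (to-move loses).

[....#/##..#] V move#1: V02:+1/..#.#/###.#*, V03:-1/...##/##.##
[..#.#/###.#] H move#2: H00:-1/###.#/###.#*
[###.#/###.#] V move#3: V03:+1/#####/#####*
[#####/#####] end (terminal -1, H#4); searched ....#/##..# to 10

value(....#/##..#, V) = +1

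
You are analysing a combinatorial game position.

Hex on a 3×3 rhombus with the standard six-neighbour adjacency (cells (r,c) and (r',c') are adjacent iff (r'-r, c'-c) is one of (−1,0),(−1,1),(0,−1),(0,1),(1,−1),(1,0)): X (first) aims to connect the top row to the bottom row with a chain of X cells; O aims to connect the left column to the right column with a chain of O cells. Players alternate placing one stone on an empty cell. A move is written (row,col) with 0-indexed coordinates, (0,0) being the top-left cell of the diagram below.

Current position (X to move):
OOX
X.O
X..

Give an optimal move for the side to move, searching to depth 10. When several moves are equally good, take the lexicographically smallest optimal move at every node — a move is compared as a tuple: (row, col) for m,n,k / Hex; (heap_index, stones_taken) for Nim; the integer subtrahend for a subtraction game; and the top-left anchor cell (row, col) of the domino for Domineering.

X's best at [OOX/X.O/X..]: (1,1)

ply 1, X at OOX/X.O/X.. | (1,1)=+1→OOX/XXO/X..*; (2,1)=-1→OOX/X.O/XX.; (2,2)=-1→OOX/X.O/X.X
ply 2: OOX/XXO/X.. is terminal -1 (O); from OOX/X.O/X.. depth 10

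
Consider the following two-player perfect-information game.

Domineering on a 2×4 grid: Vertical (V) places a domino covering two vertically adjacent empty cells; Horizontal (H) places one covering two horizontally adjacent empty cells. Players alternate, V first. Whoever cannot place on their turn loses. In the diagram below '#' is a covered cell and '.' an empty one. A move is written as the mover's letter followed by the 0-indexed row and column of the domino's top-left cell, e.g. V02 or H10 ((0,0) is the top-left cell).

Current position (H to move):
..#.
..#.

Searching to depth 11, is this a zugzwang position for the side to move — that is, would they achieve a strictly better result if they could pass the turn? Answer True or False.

zugzwang(..#./..#., H) = False

ply 1, H at ..#./..#. | H00=+1→###./..#.*; H10=+1→..#./###.
ply 2, V at ###./..#. | V03=-1→####/..##*
ply 3, H at ####/..## | H10=+1→####/####*
ply 4: ####/#### is terminal -1 (V); from ..#./..#. depth 11
pass branch (V moves first from the same position):
  | ply 1, V at ..#./..#. | V00=+1→#.#./#.#.*; V01=+1→.##./.##.; V03=-1→..##/..##
  | ply 2: #.#./#.#. is terminal -1 (H); from ..#./..#. depth 11
H moving scores +1; H passing scores -1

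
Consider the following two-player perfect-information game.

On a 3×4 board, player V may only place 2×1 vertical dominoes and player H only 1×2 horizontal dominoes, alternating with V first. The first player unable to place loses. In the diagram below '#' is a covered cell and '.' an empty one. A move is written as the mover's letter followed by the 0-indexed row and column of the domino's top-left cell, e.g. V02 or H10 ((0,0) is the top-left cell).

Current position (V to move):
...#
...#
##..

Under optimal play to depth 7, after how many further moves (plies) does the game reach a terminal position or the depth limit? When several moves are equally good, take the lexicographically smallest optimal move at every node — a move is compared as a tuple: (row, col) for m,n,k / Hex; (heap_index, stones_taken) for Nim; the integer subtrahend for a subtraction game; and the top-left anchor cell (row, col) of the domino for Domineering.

p1 V@[...#/...#/##..]: V00[#..#/#..#/##..]-1 V01[.#.#/.#.#/##..]+1* V02[..##/..##/##..]-1 V12[...#/..##/###.]-1
p2 H@[.#.#/.#.#/##..]: H22[.#.#/.#.#/####]-1*
p3 V@[.#.#/.#.#/####]: V00[##.#/##.#/####]+1* V02[.###/.###/####]+1
p4 H@[##.#/##.#/####] terminal -1; root [...#/...#/##..] d7

PV length from [...#/...#/##..]: 3 plies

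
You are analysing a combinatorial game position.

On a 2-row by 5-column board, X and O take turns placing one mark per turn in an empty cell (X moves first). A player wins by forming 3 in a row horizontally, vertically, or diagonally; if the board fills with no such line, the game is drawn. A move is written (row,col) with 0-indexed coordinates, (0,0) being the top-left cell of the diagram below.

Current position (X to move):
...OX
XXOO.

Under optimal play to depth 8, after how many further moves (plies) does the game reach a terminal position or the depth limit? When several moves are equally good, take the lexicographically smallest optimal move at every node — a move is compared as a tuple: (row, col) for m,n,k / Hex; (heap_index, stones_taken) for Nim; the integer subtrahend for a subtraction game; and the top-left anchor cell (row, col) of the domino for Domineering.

p1 X@[...OX/XXOO.]: (0,0)[X..OX/XXOO.]-1 (0,1)[.X.OX/XXOO.]-1 (0,2)[..XOX/XXOO.]-1 (1,4)[...OX/XXOOX]+0*
p2 O@[...OX/XXOOX]: (0,0)[O..OX/XXOOX]+0* (0,1)[.O.OX/XXOOX]+0 (0,2)[..OOX/XXOOX]+0
p3 X@[O..OX/XXOOX]: (0,1)[OX.OX/XXOOX]+0* (0,2)[O.XOX/XXOOX]+0
p4 O@[OX.OX/XXOOX]: (0,2)[OXOOX/XXOOX]+0*
p5 X@[OXOOX/XXOOX] terminal +0; root [...OX/XXOO.] d8

PV length from [...OX/XXOO.]: 4 plies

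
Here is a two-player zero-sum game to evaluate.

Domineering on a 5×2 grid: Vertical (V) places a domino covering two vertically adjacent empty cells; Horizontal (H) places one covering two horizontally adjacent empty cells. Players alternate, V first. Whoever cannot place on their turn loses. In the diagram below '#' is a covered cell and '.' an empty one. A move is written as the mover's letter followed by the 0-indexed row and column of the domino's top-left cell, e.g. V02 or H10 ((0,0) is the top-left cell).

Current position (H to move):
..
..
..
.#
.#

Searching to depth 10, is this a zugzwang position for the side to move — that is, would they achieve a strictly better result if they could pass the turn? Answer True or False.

[../../../.#/.#] H move#1: H00:-1/##/../../.#/.#, H10:+1/../##/../.#/.#*, H20:-1/../../##/.#/.#
[../##/../.#/.#] V move#2: V20:-1/../##/#./##/.#*, V30:-1/../##/../##/##
[../##/#./##/.#] H move#3: H00:+1/##/##/#./##/.#*
[##/##/#./##/.#] end (terminal -1, V#4); searched ../../../.#/.# to 10
pass branch (V moves first from the same position):
  | [../../../.#/.#] V move#1: V00:+1/#./#./../.#/.#*, V01:+1/.#/.#/../.#/.#, V10:+1/../#./#./.#/.#, V11:+1/../.#/.#/.#/.#, V20:-1/../../#./##/.#, V30:-1/../../../##/##
  | [#./#./../.#/.#] H move#2: H20:-1/#./#./##/.#/.#*
  | [#./#./##/.#/.#] V move#3: V01:+1/##/##/##/.#/.#*, V30:+1/#./#./##/##/##
  | [##/##/##/.#/.#] end (terminal -1, H#4); searched ../../../.#/.# to 10
H moving scores +1; H passing scores -1

zugzwang(../../../.#/.#, H) = False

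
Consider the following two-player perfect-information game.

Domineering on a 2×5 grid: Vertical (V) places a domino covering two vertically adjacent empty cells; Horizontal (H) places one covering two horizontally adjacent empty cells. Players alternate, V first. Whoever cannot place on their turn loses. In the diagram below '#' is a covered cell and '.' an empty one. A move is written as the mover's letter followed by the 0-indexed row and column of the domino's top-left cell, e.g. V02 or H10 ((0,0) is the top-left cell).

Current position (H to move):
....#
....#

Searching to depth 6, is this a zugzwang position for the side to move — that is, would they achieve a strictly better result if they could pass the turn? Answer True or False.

zugzwang(....#/....#, H) = False

[....#/....#] H move#1: H00:-1/##..#/....#, H01:+1/.##.#/....#*, H02:-1/..###/....#, H10:-1/....#/##..#, H11:+1/....#/.##.#, H12:-1/....#/..###
[.##.#/....#] V move#2: V00:-1/###.#/#...#*, V03:-1/.####/...##
[###.#/#...#] H move#3: H11:-1/###.#/###.#, H12:+1/###.#/#.###*
[###.#/#.###] end (terminal -1, V#4); searched ....#/....# to 6
pass branch (V moves first from the same position):
  | [....#/....#] V move#1: V00:-1/#...#/#...#*, V01:-1/.#..#/.#..#, V02:-1/..#.#/..#.#, V03:-1/...##/...##
  | [#...#/#...#] H move#2: H01:+1/###.#/#...#*, H02:+1/#.###/#...#, H11:+1/#...#/###.#, H12:+1/#...#/#.###
  | [###.#/#...#] V move#3: V03:-1/#####/#..##*
  | [#####/#..##] H move#4: H11:+1/#####/#####*
  | [#####/#####] end (terminal -1, V#5); searched ....#/....# to 6
H moving scores +1; H passing scores +1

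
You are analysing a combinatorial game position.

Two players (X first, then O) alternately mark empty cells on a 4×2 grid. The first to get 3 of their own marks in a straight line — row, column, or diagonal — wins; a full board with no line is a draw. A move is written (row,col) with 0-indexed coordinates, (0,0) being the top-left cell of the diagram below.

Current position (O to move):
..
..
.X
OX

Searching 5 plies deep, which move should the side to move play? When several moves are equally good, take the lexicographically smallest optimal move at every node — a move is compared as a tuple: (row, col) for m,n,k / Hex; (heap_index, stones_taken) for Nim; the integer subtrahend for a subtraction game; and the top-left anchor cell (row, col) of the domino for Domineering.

p1 O@[../../.X/OX]: (0,0)[O./../.X/OX]-1 (0,1)[.O/../.X/OX]-1 (1,0)[../O./.X/OX]-1 (1,1)[../.O/.X/OX]+0* (2,0)[../../OX/OX]-1
p2 X@[../.O/.X/OX]: (0,0)[X./.O/.X/OX]+0* (0,1)[.X/.O/.X/OX]+0 (1,0)[../XO/.X/OX]+0 (2,0)[../.O/XX/OX]+0
p3 O@[X./.O/.X/OX]: (0,1)[XO/.O/.X/OX]+0* (1,0)[X./OO/.X/OX]+0 (2,0)[X./.O/OX/OX]+0
p4 X@[XO/.O/.X/OX]: (1,0)[XO/XO/.X/OX]+0* (2,0)[XO/.O/XX/OX]+0
p5 O@[XO/XO/.X/OX]: (2,0)[XO/XO/OX/OX]+0*
p6 X@[XO/XO/OX/OX] terminal +0; root [../../.X/OX] d5

O's best at [../../.X/OX]: (1,1)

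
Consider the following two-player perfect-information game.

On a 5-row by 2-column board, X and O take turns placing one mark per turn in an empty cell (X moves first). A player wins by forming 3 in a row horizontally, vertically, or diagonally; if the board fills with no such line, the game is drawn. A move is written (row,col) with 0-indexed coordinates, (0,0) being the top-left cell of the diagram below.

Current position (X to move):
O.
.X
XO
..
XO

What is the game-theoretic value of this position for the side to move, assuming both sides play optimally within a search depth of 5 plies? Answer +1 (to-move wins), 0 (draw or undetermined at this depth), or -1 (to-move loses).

value(O./.X/XO/../XO, X) = +1

ply 1, X at O./.X/XO/../XO | (0,1)=-1→OX/.X/XO/../XO; (1,0)=-1→O./XX/XO/../XO; (3,0)=+1→O./.X/XO/X./XO*; (3,1)=+0→O./.X/XO/.X/XO
ply 2: O./.X/XO/X./XO is terminal -1 (O); from O./.X/XO/../XO depth 5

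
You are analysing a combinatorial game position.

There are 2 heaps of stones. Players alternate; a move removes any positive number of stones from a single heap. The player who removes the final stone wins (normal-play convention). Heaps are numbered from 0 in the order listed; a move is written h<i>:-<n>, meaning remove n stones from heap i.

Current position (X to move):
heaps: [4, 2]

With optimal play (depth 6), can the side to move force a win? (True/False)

X winning at [(4,2)]: True

[(4,2)] X move#1: h0:-1:-1/(3,2), h0:-2:+1/(2,2)*, h0:-3:-1/(1,2), h0:-4:-1/(0,2), h1:-1:-1/(4,1), h1:-2:-1/(4,0)
[(2,2)] O move#2: h0:-1:-1/(1,2)*, h0:-2:-1/(0,2), h1:-1:-1/(2,1), h1:-2:-1/(2,0)
[(1,2)] X move#3: h0:-1:-1/(0,2), h1:-1:+1/(1,1)*, h1:-2:-1/(1,0)
[(1,1)] O move#4: h0:-1:-1/(0,1)*, h1:-1:-1/(1,0)
[(0,1)] X move#5: h1:-1:+1/(0,0)*
[(0,0)] end (terminal -1, O#6); searched (4,2) to 6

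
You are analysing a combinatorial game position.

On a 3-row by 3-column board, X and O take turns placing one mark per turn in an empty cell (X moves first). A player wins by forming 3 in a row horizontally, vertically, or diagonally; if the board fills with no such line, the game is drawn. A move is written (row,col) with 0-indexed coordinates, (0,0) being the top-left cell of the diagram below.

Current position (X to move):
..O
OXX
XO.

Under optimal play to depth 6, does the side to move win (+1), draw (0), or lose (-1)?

value(..O/OXX/XO., X) = 0

[..O/OXX/XO.] X move#1: (0,0):+0/X.O/OXX/XO.*, (0,1):+0/.XO/OXX/XO., (2,2):+0/..O/OXX/XOX
[X.O/OXX/XO.] O move#2: (0,1):-1/XOO/OXX/XO., (2,2):+0/X.O/OXX/XOO*
[X.O/OXX/XOO] X move#3: (0,1):+0/XXO/OXX/XOO*
[XXO/OXX/XOO] end (terminal +0, O#4); searched ..O/OXX/XO. to 6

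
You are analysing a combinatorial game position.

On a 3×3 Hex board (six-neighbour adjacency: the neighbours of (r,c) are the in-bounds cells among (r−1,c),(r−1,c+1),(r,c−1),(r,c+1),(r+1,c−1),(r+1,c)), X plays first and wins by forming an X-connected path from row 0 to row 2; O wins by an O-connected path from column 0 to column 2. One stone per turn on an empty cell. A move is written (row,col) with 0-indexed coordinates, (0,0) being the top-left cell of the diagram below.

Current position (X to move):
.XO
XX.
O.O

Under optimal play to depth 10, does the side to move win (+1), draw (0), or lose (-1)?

ply 1, X at .XO/XX./O.O | (0,0)=-1→XXO/XX./O.O; (1,2)=-1→.XO/XXX/O.O; (2,1)=+1→.XO/XX./OXO*
ply 2: .XO/XX./OXO is terminal -1 (O); from .XO/XX./O.O depth 10

value(.XO/XX./O.O, X) = +1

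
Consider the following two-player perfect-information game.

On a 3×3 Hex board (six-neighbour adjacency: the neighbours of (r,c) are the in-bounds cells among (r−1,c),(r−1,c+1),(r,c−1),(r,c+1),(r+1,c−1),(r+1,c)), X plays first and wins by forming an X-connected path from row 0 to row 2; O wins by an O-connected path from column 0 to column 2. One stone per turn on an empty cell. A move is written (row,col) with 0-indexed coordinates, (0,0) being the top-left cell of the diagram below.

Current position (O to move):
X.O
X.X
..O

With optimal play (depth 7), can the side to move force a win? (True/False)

O winning at [X.O/X.X/..O]: True

ply 1, O at X.O/X.X/..O | (0,1)=-1→XOO/X.X/..O; (1,1)=-1→X.O/XOX/..O; (2,0)=+1→X.O/X.X/O.O*; (2,1)=-1→X.O/X.X/.OO
ply 2, X at X.O/X.X/O.O | (0,1)=-1→XXO/X.X/O.O*; (1,1)=-1→X.O/XXX/O.O; (2,1)=-1→X.O/X.X/OXO
ply 3, O at XXO/X.X/O.O | (1,1)=+1→XXO/XOX/O.O*; (2,1)=+1→XXO/X.X/OOO
ply 4: XXO/XOX/O.O is terminal -1 (X); from X.O/X.X/..O depth 7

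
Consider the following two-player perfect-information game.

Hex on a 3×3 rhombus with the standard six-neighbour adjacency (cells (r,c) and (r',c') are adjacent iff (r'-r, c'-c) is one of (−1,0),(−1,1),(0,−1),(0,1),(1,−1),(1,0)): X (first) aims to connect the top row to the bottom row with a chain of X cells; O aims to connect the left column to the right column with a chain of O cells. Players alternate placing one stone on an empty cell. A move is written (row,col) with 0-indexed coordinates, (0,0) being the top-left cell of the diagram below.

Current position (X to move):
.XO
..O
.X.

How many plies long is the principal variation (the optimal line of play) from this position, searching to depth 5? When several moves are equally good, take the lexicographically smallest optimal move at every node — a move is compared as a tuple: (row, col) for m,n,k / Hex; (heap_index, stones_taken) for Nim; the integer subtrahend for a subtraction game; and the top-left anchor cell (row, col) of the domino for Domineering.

PV length from [.XO/..O/.X.]: 3 plies

[.XO/..O/.X.] X move#1: (0,0):-1/XXO/..O/.X., (1,0):+1/.XO/X.O/.X.*, (1,1):+1/.XO/.XO/.X., (2,0):+1/.XO/..O/XX., (2,2):-1/.XO/..O/.XX
[.XO/X.O/.X.] O move#2: (0,0):-1/OXO/X.O/.X.*, (1,1):-1/.XO/XOO/.X., (2,0):-1/.XO/X.O/OX., (2,2):-1/.XO/X.O/.XO
[OXO/X.O/.X.] X move#3: (1,1):+1/OXO/XXO/.X.*, (2,0):+1/OXO/X.O/XX., (2,2):+1/OXO/X.O/.XX
[OXO/XXO/.X.] end (terminal -1, O#4); searched .XO/..O/.X. to 5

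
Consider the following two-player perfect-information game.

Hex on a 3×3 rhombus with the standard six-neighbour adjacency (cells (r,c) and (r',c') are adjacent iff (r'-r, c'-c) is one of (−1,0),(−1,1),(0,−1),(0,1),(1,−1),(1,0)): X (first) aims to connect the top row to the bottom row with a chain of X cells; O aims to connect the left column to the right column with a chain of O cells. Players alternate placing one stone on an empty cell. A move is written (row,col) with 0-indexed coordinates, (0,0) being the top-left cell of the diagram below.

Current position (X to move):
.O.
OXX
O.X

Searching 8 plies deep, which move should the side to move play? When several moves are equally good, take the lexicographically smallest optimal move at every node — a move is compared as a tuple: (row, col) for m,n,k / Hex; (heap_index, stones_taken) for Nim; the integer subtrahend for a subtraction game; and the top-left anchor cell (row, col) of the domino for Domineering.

X's best at [.O./OXX/O.X]: (0,2)

[.O./OXX/O.X] X move#1: (0,0):-1/XO./OXX/O.X, (0,2):+1/.OX/OXX/O.X*, (2,1):-1/.O./OXX/OXX
[.OX/OXX/O.X] end (terminal -1, O#2); searched .O./OXX/O.X to 8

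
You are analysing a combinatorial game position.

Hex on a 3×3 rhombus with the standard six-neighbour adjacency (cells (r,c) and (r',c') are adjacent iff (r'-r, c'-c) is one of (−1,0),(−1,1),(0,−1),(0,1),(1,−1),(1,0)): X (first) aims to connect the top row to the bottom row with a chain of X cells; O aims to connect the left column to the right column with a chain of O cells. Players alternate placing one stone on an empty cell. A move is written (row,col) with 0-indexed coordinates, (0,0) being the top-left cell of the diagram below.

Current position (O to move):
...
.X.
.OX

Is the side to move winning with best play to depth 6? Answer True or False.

ply 1, O at .../.X./.OX | (0,0)=-1→O../.X./.OX*; (0,1)=-1→.O./.X./.OX; (0,2)=-1→..O/.X./.OX; (1,0)=-1→.../OX./.OX; (1,2)=-1→.../.XO/.OX; (2,0)=-1→.../.X./OOX
ply 2, X at O../.X./.OX | (0,1)=+1→OX./.X./.OX*; (0,2)=+1→O.X/.X./.OX; (1,0)=+1→O../XX./.OX; (1,2)=+1→O../.XX/.OX; (2,0)=+1→O../.X./XOX
ply 3, O at OX./.X./.OX | (0,2)=-1→OXO/.X./.OX*; (1,0)=-1→OX./OX./.OX; (1,2)=-1→OX./.XO/.OX; (2,0)=-1→OX./.X./OOX
ply 4, X at OXO/.X./.OX | (1,0)=+1→OXO/XX./.OX*; (1,2)=+1→OXO/.XX/.OX; (2,0)=+1→OXO/.X./XOX
ply 5, O at OXO/XX./.OX | (1,2)=-1→OXO/XXO/.OX*; (2,0)=-1→OXO/XX./OOX
ply 6, X at OXO/XXO/.OX | (2,0)=+1→OXO/XXO/XOX*
ply 7: OXO/XXO/XOX is terminal -1 (O); from .../.X./.OX depth 6

O winning at [.../.X./.OX]: False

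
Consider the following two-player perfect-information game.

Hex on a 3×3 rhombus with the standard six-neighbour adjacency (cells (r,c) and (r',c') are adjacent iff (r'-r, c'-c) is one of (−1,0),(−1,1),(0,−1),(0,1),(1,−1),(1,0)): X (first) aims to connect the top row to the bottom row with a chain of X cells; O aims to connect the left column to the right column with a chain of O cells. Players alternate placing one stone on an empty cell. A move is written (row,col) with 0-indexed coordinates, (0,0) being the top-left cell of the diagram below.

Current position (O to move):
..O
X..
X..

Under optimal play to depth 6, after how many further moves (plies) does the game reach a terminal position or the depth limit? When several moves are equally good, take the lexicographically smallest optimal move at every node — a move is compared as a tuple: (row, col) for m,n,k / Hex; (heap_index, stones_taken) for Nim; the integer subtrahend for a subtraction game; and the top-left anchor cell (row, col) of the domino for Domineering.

PV length from [..O/X../X..]: 2 plies

[..O/X../X..] O move#1: (0,0):-1/O.O/X../X..*, (0,1):-1/.OO/X../X.., (1,1):-1/..O/XO./X.., (1,2):-1/..O/X.O/X.., (2,1):-1/..O/X../XO., (2,2):-1/..O/X../X.O
[O.O/X../X..] X move#2: (0,1):+1/OXO/X../X..*, (1,1):-1/O.O/XX./X.., (1,2):-1/O.O/X.X/X.., (2,1):-1/O.O/X../XX., (2,2):-1/O.O/X../X.X
[OXO/X../X..] end (terminal -1, O#3); searched ..O/X../X.. to 6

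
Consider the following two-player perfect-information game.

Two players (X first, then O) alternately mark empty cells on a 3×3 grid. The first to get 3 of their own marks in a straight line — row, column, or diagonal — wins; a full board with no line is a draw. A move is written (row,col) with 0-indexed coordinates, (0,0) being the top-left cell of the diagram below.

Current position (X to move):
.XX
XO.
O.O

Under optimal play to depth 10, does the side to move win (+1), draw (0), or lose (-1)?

[.XX/XO./O.O] X move#1: (0,0):+1/XXX/XO./O.O*, (1,2):-1/.XX/XOX/O.O, (2,1):-1/.XX/XO./OXO
[XXX/XO./O.O] end (terminal -1, O#2); searched .XX/XO./O.O to 10

value(.XX/XO./O.O, X) = +1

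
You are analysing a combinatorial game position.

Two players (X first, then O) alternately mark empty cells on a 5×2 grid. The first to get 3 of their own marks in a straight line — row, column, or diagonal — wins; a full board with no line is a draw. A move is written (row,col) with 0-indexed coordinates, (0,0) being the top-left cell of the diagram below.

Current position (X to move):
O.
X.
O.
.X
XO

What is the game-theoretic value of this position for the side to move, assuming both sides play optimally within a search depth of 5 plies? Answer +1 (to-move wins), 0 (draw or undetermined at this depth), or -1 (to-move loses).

value(O./X./O./.X/XO, X) = 0

ply 1, X at O./X./O./.X/XO | (0,1)=+0→OX/X./O./.X/XO*; (1,1)=+0→O./XX/O./.X/XO; (2,1)=+0→O./X./OX/.X/XO; (3,0)=+0→O./X./O./XX/XO
ply 2, O at OX/X./O./.X/XO | (1,1)=+0→OX/XO/O./.X/XO*; (2,1)=+0→OX/X./OO/.X/XO; (3,0)=+0→OX/X./O./OX/XO
ply 3, X at OX/XO/O./.X/XO | (2,1)=+0→OX/XO/OX/.X/XO*; (3,0)=+0→OX/XO/O./XX/XO
ply 4, O at OX/XO/OX/.X/XO | (3,0)=+0→OX/XO/OX/OX/XO*
ply 5: OX/XO/OX/OX/XO is terminal +0 (X); from O./X./O./.X/XO depth 5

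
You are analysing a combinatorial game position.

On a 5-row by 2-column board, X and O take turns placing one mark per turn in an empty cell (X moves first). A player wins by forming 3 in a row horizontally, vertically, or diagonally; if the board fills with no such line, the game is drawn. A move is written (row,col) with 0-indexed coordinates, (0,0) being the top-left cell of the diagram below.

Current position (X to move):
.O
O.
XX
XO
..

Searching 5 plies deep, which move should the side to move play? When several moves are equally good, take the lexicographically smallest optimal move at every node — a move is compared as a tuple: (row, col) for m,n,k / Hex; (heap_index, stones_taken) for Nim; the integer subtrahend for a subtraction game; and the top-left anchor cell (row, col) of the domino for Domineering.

p1 X@[.O/O./XX/XO/..]: (0,0)[XO/O./XX/XO/..]+0 (1,1)[.O/OX/XX/XO/..]+0 (4,0)[.O/O./XX/XO/X.]+1* (4,1)[.O/O./XX/XO/.X]+0
p2 O@[.O/O./XX/XO/X.] terminal -1; root [.O/O./XX/XO/..] d5

X's best at [.O/O./XX/XO/..]: (4,0)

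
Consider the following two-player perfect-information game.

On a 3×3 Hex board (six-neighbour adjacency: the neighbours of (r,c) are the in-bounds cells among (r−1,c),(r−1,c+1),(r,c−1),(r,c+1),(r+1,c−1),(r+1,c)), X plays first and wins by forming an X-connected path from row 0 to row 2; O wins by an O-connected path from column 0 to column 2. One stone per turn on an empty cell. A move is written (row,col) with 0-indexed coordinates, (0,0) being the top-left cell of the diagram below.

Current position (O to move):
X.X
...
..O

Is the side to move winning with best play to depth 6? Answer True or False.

O winning at [X.X/.../..O]: True

p1 O@[X.X/.../..O]: (0,1)[XOX/.../..O]-1 (1,0)[X.X/O../..O]-1 (1,1)[X.X/.O./..O]+1* (1,2)[X.X/..O/..O]-1 (2,0)[X.X/.../O.O]-1 (2,1)[X.X/.../.OO]-1
p2 X@[X.X/.O./..O]: (0,1)[XXX/.O./..O]-1* (1,0)[X.X/XO./..O]-1 (1,2)[X.X/.OX/..O]-1 (2,0)[X.X/.O./X.O]-1 (2,1)[X.X/.O./.XO]-1
p3 O@[XXX/.O./..O]: (1,0)[XXX/OO./..O]+1* (1,2)[XXX/.OO/..O]+1 (2,0)[XXX/.O./O.O]+1 (2,1)[XXX/.O./.OO]+1
p4 X@[XXX/OO./..O]: (1,2)[XXX/OOX/..O]-1* (2,0)[XXX/OO./X.O]-1 (2,1)[XXX/OO./.XO]-1
p5 O@[XXX/OOX/..O]: (2,0)[XXX/OOX/O.O]-1 (2,1)[XXX/OOX/.OO]+1*
p6 X@[XXX/OOX/.OO] terminal -1; root [X.X/.../..O] d6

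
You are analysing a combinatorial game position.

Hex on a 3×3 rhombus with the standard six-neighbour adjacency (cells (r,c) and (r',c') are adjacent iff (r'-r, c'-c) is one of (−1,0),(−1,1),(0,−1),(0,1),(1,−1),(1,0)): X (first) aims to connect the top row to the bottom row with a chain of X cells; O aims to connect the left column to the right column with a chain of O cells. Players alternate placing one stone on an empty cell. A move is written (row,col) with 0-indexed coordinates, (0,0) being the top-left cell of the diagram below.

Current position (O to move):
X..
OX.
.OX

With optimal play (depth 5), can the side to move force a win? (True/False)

O winning at [X../OX./.OX]: False

[X../OX./.OX] O move#1: (0,1):-1/XO./OX./.OX*, (0,2):-1/X.O/OX./.OX, (1,2):-1/X../OXO/.OX, (2,0):-1/X../OX./OOX
[XO./OX./.OX] X move#2: (0,2):+1/XOX/OX./.OX*, (1,2):-1/XO./OXX/.OX, (2,0):-1/XO./OX./XOX
[XOX/OX./.OX] O move#3: (1,2):-1/XOX/OXO/.OX*, (2,0):-1/XOX/OX./OOX
[XOX/OXO/.OX] X move#4: (2,0):+1/XOX/OXO/XOX*
[XOX/OXO/XOX] end (terminal -1, O#5); searched X../OX./.OX to 5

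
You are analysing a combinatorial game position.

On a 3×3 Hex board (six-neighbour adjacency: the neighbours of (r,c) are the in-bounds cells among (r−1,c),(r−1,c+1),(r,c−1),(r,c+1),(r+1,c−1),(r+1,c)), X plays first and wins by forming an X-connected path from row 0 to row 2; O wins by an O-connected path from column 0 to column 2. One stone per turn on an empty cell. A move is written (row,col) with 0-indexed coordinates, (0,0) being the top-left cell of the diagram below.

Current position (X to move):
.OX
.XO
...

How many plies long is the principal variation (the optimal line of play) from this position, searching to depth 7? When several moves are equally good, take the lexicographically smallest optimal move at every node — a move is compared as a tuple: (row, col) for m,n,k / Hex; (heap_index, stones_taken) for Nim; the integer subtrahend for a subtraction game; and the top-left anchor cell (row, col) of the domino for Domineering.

PV length from [.OX/.XO/...]: 3 plies

[.OX/.XO/...] X move#1: (0,0):+1/XOX/.XO/...*, (1,0):+1/.OX/XXO/..., (2,0):+1/.OX/.XO/X.., (2,1):+1/.OX/.XO/.X., (2,2):+1/.OX/.XO/..X
[XOX/.XO/...] O move#2: (1,0):-1/XOX/OXO/...*, (2,0):-1/XOX/.XO/O.., (2,1):-1/XOX/.XO/.O., (2,2):-1/XOX/.XO/..O
[XOX/OXO/...] X move#3: (2,0):+1/XOX/OXO/X..*, (2,1):+1/XOX/OXO/.X., (2,2):+1/XOX/OXO/..X
[XOX/OXO/X..] end (terminal -1, O#4); searched .OX/.XO/... to 7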